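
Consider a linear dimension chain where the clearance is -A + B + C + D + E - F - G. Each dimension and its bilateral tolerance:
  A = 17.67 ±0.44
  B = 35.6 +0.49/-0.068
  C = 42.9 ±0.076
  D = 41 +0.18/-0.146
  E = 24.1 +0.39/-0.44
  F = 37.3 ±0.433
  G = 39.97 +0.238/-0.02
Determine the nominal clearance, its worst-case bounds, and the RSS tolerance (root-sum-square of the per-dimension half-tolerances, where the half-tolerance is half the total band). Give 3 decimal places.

nominal=48.660 wc=[46.819,50.689] rss=0.825

Stack each dimension's contribution:
  -A: nom -17.670 → Σnom=-17.670; wc +0.440/-0.440 → slack +0.440/-0.440; half-tol=0.440, Σhalf²=0.193600
  +B: nom +35.600 → Σnom=17.930; wc +0.490/-0.068 → slack +0.930/-0.508; half-tol=0.279, Σhalf²=0.271441
  +C: nom +42.900 → Σnom=60.830; wc +0.076/-0.076 → slack +1.006/-0.584; half-tol=0.076, Σhalf²=0.277217
  +D: nom +41.000 → Σnom=101.830; wc +0.180/-0.146 → slack +1.186/-0.730; half-tol=0.163, Σhalf²=0.303786
  +E: nom +24.100 → Σnom=125.930; wc +0.390/-0.440 → slack +1.576/-1.170; half-tol=0.415, Σhalf²=0.476011
  -F: nom -37.300 → Σnom=88.630; wc +0.433/-0.433 → slack +2.009/-1.603; half-tol=0.433, Σhalf²=0.663500
  -G: nom -39.970 → Σnom=48.660; wc +0.020/-0.238 → slack +2.029/-1.841; half-tol=0.129, Σhalf²=0.680141
Nominal = 48.660. Worst-case = [48.660 - 1.841, 48.660 + 2.029] = [46.819, 50.689]. RSS = √0.680141 = 0.825.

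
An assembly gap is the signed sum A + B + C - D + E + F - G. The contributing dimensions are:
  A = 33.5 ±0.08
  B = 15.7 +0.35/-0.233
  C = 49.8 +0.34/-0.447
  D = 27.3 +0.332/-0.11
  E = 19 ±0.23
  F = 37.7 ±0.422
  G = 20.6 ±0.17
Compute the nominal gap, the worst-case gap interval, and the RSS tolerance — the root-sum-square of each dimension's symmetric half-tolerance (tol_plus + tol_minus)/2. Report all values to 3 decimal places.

Stack each dimension's contribution:
  +A: nom +33.500 → Σnom=33.500; wc +0.080/-0.080 → slack +0.080/-0.080; half-tol=0.080, Σhalf²=0.006400
  +B: nom +15.700 → Σnom=49.200; wc +0.350/-0.233 → slack +0.430/-0.313; half-tol=0.291, Σhalf²=0.091372
  +C: nom +49.800 → Σnom=99.000; wc +0.340/-0.447 → slack +0.770/-0.760; half-tol=0.394, Σhalf²=0.246215
  -D: nom -27.300 → Σnom=71.700; wc +0.110/-0.332 → slack +0.880/-1.092; half-tol=0.221, Σhalf²=0.295056
  +E: nom +19.000 → Σnom=90.700; wc +0.230/-0.230 → slack +1.110/-1.322; half-tol=0.230, Σhalf²=0.347956
  +F: nom +37.700 → Σnom=128.400; wc +0.422/-0.422 → slack +1.532/-1.744; half-tol=0.422, Σhalf²=0.526039
  -G: nom -20.600 → Σnom=107.800; wc +0.170/-0.170 → slack +1.702/-1.914; half-tol=0.170, Σhalf²=0.554940
Nominal = 107.800. Worst-case = [107.800 - 1.914, 107.800 + 1.702] = [105.886, 109.502]. RSS = √0.554940 = 0.745.

nominal=107.800 wc=[105.886,109.502] rss=0.745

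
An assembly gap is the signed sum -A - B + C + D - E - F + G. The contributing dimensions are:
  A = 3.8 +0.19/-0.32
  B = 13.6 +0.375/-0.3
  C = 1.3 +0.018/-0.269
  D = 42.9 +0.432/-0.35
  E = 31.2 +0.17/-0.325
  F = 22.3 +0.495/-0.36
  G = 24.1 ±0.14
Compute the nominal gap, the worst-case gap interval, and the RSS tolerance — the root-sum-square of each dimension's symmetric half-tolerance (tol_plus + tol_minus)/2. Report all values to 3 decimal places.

Stack each dimension's contribution:
  -A: nom -3.800 → Σnom=-3.800; wc +0.320/-0.190 → slack +0.320/-0.190; half-tol=0.255, Σhalf²=0.065025
  -B: nom -13.600 → Σnom=-17.400; wc +0.300/-0.375 → slack +0.620/-0.565; half-tol=0.338, Σhalf²=0.178931
  +C: nom +1.300 → Σnom=-16.100; wc +0.018/-0.269 → slack +0.638/-0.834; half-tol=0.144, Σhalf²=0.199524
  +D: nom +42.900 → Σnom=26.800; wc +0.432/-0.350 → slack +1.070/-1.184; half-tol=0.391, Σhalf²=0.352405
  -E: nom -31.200 → Σnom=-4.400; wc +0.325/-0.170 → slack +1.395/-1.354; half-tol=0.247, Σhalf²=0.413661
  -F: nom -22.300 → Σnom=-26.700; wc +0.360/-0.495 → slack +1.755/-1.849; half-tol=0.427, Σhalf²=0.596417
  +G: nom +24.100 → Σnom=-2.600; wc +0.140/-0.140 → slack +1.895/-1.989; half-tol=0.140, Σhalf²=0.616017
Nominal = -2.600. Worst-case = [-2.600 - 1.989, -2.600 + 1.895] = [-4.589, -0.705]. RSS = √0.616017 = 0.785.

nominal=-2.600 wc=[-4.589,-0.705] rss=0.785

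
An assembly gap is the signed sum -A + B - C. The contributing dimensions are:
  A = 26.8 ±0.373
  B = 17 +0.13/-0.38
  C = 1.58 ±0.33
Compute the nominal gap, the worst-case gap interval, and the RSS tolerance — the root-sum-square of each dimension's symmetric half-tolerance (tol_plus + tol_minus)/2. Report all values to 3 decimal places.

Stack each dimension's contribution:
  -A: nom -26.800 → Σnom=-26.800; wc +0.373/-0.373 → slack +0.373/-0.373; half-tol=0.373, Σhalf²=0.139129
  +B: nom +17.000 → Σnom=-9.800; wc +0.130/-0.380 → slack +0.503/-0.753; half-tol=0.255, Σhalf²=0.204154
  -C: nom -1.580 → Σnom=-11.380; wc +0.330/-0.330 → slack +0.833/-1.083; half-tol=0.330, Σhalf²=0.313054
Nominal = -11.380. Worst-case = [-11.380 - 1.083, -11.380 + 0.833] = [-12.463, -10.547]. RSS = √0.313054 = 0.560.

nominal=-11.380 wc=[-12.463,-10.547] rss=0.560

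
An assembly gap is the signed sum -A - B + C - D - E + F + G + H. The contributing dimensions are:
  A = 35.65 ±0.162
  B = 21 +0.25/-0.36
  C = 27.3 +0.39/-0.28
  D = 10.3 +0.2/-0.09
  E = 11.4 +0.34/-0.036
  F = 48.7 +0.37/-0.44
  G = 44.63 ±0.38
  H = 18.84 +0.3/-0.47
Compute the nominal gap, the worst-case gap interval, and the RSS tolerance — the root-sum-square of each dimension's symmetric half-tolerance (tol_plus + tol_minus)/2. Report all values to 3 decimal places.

nominal=61.120 wc=[58.598,63.208] rss=0.863

Stack each dimension's contribution:
  -A: nom -35.650 → Σnom=-35.650; wc +0.162/-0.162 → slack +0.162/-0.162; half-tol=0.162, Σhalf²=0.026244
  -B: nom -21.000 → Σnom=-56.650; wc +0.360/-0.250 → slack +0.522/-0.412; half-tol=0.305, Σhalf²=0.119269
  +C: nom +27.300 → Σnom=-29.350; wc +0.390/-0.280 → slack +0.912/-0.692; half-tol=0.335, Σhalf²=0.231494
  -D: nom -10.300 → Σnom=-39.650; wc +0.090/-0.200 → slack +1.002/-0.892; half-tol=0.145, Σhalf²=0.252519
  -E: nom -11.400 → Σnom=-51.050; wc +0.036/-0.340 → slack +1.038/-1.232; half-tol=0.188, Σhalf²=0.287863
  +F: nom +48.700 → Σnom=-2.350; wc +0.370/-0.440 → slack +1.408/-1.672; half-tol=0.405, Σhalf²=0.451888
  +G: nom +44.630 → Σnom=42.280; wc +0.380/-0.380 → slack +1.788/-2.052; half-tol=0.380, Σhalf²=0.596288
  +H: nom +18.840 → Σnom=61.120; wc +0.300/-0.470 → slack +2.088/-2.522; half-tol=0.385, Σhalf²=0.744513
Nominal = 61.120. Worst-case = [61.120 - 2.522, 61.120 + 2.088] = [58.598, 63.208]. RSS = √0.744513 = 0.863.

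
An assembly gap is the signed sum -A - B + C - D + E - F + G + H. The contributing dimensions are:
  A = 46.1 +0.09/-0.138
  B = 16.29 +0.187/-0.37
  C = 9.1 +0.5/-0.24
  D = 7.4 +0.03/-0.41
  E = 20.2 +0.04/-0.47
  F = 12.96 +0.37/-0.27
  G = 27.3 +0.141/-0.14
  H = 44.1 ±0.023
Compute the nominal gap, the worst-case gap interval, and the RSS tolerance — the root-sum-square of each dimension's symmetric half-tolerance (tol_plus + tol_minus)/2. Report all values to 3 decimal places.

nominal=17.950 wc=[16.400,19.842] rss=0.681

Stack each dimension's contribution:
  -A: nom -46.100 → Σnom=-46.100; wc +0.138/-0.090 → slack +0.138/-0.090; half-tol=0.114, Σhalf²=0.012996
  -B: nom -16.290 → Σnom=-62.390; wc +0.370/-0.187 → slack +0.508/-0.277; half-tol=0.278, Σhalf²=0.090558
  +C: nom +9.100 → Σnom=-53.290; wc +0.500/-0.240 → slack +1.008/-0.517; half-tol=0.370, Σhalf²=0.227458
  -D: nom -7.400 → Σnom=-60.690; wc +0.410/-0.030 → slack +1.418/-0.547; half-tol=0.220, Σhalf²=0.275858
  +E: nom +20.200 → Σnom=-40.490; wc +0.040/-0.470 → slack +1.458/-1.017; half-tol=0.255, Σhalf²=0.340883
  -F: nom -12.960 → Σnom=-53.450; wc +0.270/-0.370 → slack +1.728/-1.387; half-tol=0.320, Σhalf²=0.443283
  +G: nom +27.300 → Σnom=-26.150; wc +0.141/-0.140 → slack +1.869/-1.527; half-tol=0.141, Σhalf²=0.463023
  +H: nom +44.100 → Σnom=17.950; wc +0.023/-0.023 → slack +1.892/-1.550; half-tol=0.023, Σhalf²=0.463552
Nominal = 17.950. Worst-case = [17.950 - 1.550, 17.950 + 1.892] = [16.400, 19.842]. RSS = √0.463552 = 0.681.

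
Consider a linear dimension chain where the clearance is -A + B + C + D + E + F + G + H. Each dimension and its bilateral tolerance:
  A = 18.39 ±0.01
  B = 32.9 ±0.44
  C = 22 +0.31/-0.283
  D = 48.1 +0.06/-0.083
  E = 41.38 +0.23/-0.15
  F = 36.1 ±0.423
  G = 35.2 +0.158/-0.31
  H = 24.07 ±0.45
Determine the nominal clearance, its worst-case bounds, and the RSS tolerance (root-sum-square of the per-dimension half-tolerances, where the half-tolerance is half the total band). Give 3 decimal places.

nominal=221.360 wc=[219.211,223.441] rss=0.871

Stack each dimension's contribution:
  -A: nom -18.390 → Σnom=-18.390; wc +0.010/-0.010 → slack +0.010/-0.010; half-tol=0.010, Σhalf²=0.000100
  +B: nom +32.900 → Σnom=14.510; wc +0.440/-0.440 → slack +0.450/-0.450; half-tol=0.440, Σhalf²=0.193700
  +C: nom +22.000 → Σnom=36.510; wc +0.310/-0.283 → slack +0.760/-0.733; half-tol=0.296, Σhalf²=0.281612
  +D: nom +48.100 → Σnom=84.610; wc +0.060/-0.083 → slack +0.820/-0.816; half-tol=0.072, Σhalf²=0.286724
  +E: nom +41.380 → Σnom=125.990; wc +0.230/-0.150 → slack +1.050/-0.966; half-tol=0.190, Σhalf²=0.322825
  +F: nom +36.100 → Σnom=162.090; wc +0.423/-0.423 → slack +1.473/-1.389; half-tol=0.423, Σhalf²=0.501753
  +G: nom +35.200 → Σnom=197.290; wc +0.158/-0.310 → slack +1.631/-1.699; half-tol=0.234, Σhalf²=0.556509
  +H: nom +24.070 → Σnom=221.360; wc +0.450/-0.450 → slack +2.081/-2.149; half-tol=0.450, Σhalf²=0.759010
Nominal = 221.360. Worst-case = [221.360 - 2.149, 221.360 + 2.081] = [219.211, 223.441]. RSS = √0.759010 = 0.871.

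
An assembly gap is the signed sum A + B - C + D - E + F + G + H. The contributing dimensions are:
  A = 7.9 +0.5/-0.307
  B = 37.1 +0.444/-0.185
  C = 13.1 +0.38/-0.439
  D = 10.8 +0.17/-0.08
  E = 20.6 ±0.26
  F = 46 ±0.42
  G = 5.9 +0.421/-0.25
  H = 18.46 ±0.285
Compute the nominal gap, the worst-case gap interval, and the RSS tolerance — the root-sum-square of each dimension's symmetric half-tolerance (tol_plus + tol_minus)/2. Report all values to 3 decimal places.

Stack each dimension's contribution:
  +A: nom +7.900 → Σnom=7.900; wc +0.500/-0.307 → slack +0.500/-0.307; half-tol=0.403, Σhalf²=0.162812
  +B: nom +37.100 → Σnom=45.000; wc +0.444/-0.185 → slack +0.944/-0.492; half-tol=0.315, Σhalf²=0.261722
  -C: nom -13.100 → Σnom=31.900; wc +0.439/-0.380 → slack +1.383/-0.872; half-tol=0.409, Σhalf²=0.429413
  +D: nom +10.800 → Σnom=42.700; wc +0.170/-0.080 → slack +1.553/-0.952; half-tol=0.125, Σhalf²=0.445038
  -E: nom -20.600 → Σnom=22.100; wc +0.260/-0.260 → slack +1.813/-1.212; half-tol=0.260, Σhalf²=0.512638
  +F: nom +46.000 → Σnom=68.100; wc +0.420/-0.420 → slack +2.233/-1.632; half-tol=0.420, Σhalf²=0.689038
  +G: nom +5.900 → Σnom=74.000; wc +0.421/-0.250 → slack +2.654/-1.882; half-tol=0.336, Σhalf²=0.801598
  +H: nom +18.460 → Σnom=92.460; wc +0.285/-0.285 → slack +2.939/-2.167; half-tol=0.285, Σhalf²=0.882823
Nominal = 92.460. Worst-case = [92.460 - 2.167, 92.460 + 2.939] = [90.293, 95.399]. RSS = √0.882823 = 0.940.

nominal=92.460 wc=[90.293,95.399] rss=0.940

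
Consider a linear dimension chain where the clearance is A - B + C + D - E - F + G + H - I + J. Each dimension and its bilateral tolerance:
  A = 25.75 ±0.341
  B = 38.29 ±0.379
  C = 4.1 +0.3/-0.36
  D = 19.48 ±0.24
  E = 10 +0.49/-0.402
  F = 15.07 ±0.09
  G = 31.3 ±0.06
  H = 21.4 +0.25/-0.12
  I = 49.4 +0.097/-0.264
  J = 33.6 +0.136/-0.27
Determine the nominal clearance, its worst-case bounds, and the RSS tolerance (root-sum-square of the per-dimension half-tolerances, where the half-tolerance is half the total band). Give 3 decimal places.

Stack each dimension's contribution:
  +A: nom +25.750 → Σnom=25.750; wc +0.341/-0.341 → slack +0.341/-0.341; half-tol=0.341, Σhalf²=0.116281
  -B: nom -38.290 → Σnom=-12.540; wc +0.379/-0.379 → slack +0.720/-0.720; half-tol=0.379, Σhalf²=0.259922
  +C: nom +4.100 → Σnom=-8.440; wc +0.300/-0.360 → slack +1.020/-1.080; half-tol=0.330, Σhalf²=0.368822
  +D: nom +19.480 → Σnom=11.040; wc +0.240/-0.240 → slack +1.260/-1.320; half-tol=0.240, Σhalf²=0.426422
  -E: nom -10.000 → Σnom=1.040; wc +0.402/-0.490 → slack +1.662/-1.810; half-tol=0.446, Σhalf²=0.625338
  -F: nom -15.070 → Σnom=-14.030; wc +0.090/-0.090 → slack +1.752/-1.900; half-tol=0.090, Σhalf²=0.633438
  +G: nom +31.300 → Σnom=17.270; wc +0.060/-0.060 → slack +1.812/-1.960; half-tol=0.060, Σhalf²=0.637038
  +H: nom +21.400 → Σnom=38.670; wc +0.250/-0.120 → slack +2.062/-2.080; half-tol=0.185, Σhalf²=0.671263
  -I: nom -49.400 → Σnom=-10.730; wc +0.264/-0.097 → slack +2.326/-2.177; half-tol=0.180, Σhalf²=0.703843
  +J: nom +33.600 → Σnom=22.870; wc +0.136/-0.270 → slack +2.462/-2.447; half-tol=0.203, Σhalf²=0.745052
Nominal = 22.870. Worst-case = [22.870 - 2.447, 22.870 + 2.462] = [20.423, 25.332]. RSS = √0.745052 = 0.863.

nominal=22.870 wc=[20.423,25.332] rss=0.863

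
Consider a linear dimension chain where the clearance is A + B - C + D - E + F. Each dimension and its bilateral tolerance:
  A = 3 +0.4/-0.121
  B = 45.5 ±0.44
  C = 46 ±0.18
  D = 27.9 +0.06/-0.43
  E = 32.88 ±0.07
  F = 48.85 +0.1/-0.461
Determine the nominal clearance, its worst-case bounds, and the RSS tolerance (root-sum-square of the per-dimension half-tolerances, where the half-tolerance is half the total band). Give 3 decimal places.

Stack each dimension's contribution:
  +A: nom +3.000 → Σnom=3.000; wc +0.400/-0.121 → slack +0.400/-0.121; half-tol=0.261, Σhalf²=0.067860
  +B: nom +45.500 → Σnom=48.500; wc +0.440/-0.440 → slack +0.840/-0.561; half-tol=0.440, Σhalf²=0.261460
  -C: nom -46.000 → Σnom=2.500; wc +0.180/-0.180 → slack +1.020/-0.741; half-tol=0.180, Σhalf²=0.293860
  +D: nom +27.900 → Σnom=30.400; wc +0.060/-0.430 → slack +1.080/-1.171; half-tol=0.245, Σhalf²=0.353885
  -E: nom -32.880 → Σnom=-2.480; wc +0.070/-0.070 → slack +1.150/-1.241; half-tol=0.070, Σhalf²=0.358785
  +F: nom +48.850 → Σnom=46.370; wc +0.100/-0.461 → slack +1.250/-1.702; half-tol=0.281, Σhalf²=0.437466
Nominal = 46.370. Worst-case = [46.370 - 1.702, 46.370 + 1.250] = [44.668, 47.620]. RSS = √0.437466 = 0.661.

nominal=46.370 wc=[44.668,47.620] rss=0.661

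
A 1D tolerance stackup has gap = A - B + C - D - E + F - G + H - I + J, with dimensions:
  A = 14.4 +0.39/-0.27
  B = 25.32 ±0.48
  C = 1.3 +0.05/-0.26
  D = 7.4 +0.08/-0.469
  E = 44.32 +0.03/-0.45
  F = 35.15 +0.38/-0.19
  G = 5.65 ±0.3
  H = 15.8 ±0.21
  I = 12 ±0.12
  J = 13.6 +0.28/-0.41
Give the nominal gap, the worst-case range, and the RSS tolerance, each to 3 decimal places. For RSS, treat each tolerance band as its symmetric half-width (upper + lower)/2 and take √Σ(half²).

nominal=-14.440 wc=[-16.790,-11.311] rss=0.919

Stack each dimension's contribution:
  +A: nom +14.400 → Σnom=14.400; wc +0.390/-0.270 → slack +0.390/-0.270; half-tol=0.330, Σhalf²=0.108900
  -B: nom -25.320 → Σnom=-10.920; wc +0.480/-0.480 → slack +0.870/-0.750; half-tol=0.480, Σhalf²=0.339300
  +C: nom +1.300 → Σnom=-9.620; wc +0.050/-0.260 → slack +0.920/-1.010; half-tol=0.155, Σhalf²=0.363325
  -D: nom -7.400 → Σnom=-17.020; wc +0.469/-0.080 → slack +1.389/-1.090; half-tol=0.274, Σhalf²=0.438675
  -E: nom -44.320 → Σnom=-61.340; wc +0.450/-0.030 → slack +1.839/-1.120; half-tol=0.240, Σhalf²=0.496275
  +F: nom +35.150 → Σnom=-26.190; wc +0.380/-0.190 → slack +2.219/-1.310; half-tol=0.285, Σhalf²=0.577500
  -G: nom -5.650 → Σnom=-31.840; wc +0.300/-0.300 → slack +2.519/-1.610; half-tol=0.300, Σhalf²=0.667500
  +H: nom +15.800 → Σnom=-16.040; wc +0.210/-0.210 → slack +2.729/-1.820; half-tol=0.210, Σhalf²=0.711600
  -I: nom -12.000 → Σnom=-28.040; wc +0.120/-0.120 → slack +2.849/-1.940; half-tol=0.120, Σhalf²=0.726000
  +J: nom +13.600 → Σnom=-14.440; wc +0.280/-0.410 → slack +3.129/-2.350; half-tol=0.345, Σhalf²=0.845025
Nominal = -14.440. Worst-case = [-14.440 - 2.350, -14.440 + 3.129] = [-16.790, -11.311]. RSS = √0.845025 = 0.919.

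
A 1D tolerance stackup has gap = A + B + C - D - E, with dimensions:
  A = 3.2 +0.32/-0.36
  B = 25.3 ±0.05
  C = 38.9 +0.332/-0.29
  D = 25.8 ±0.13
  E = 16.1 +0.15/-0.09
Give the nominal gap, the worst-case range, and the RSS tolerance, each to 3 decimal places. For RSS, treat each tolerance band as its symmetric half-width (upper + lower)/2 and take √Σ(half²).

nominal=25.500 wc=[24.520,26.422] rss=0.496

Stack each dimension's contribution:
  +A: nom +3.200 → Σnom=3.200; wc +0.320/-0.360 → slack +0.320/-0.360; half-tol=0.340, Σhalf²=0.115600
  +B: nom +25.300 → Σnom=28.500; wc +0.050/-0.050 → slack +0.370/-0.410; half-tol=0.050, Σhalf²=0.118100
  +C: nom +38.900 → Σnom=67.400; wc +0.332/-0.290 → slack +0.702/-0.700; half-tol=0.311, Σhalf²=0.214821
  -D: nom -25.800 → Σnom=41.600; wc +0.130/-0.130 → slack +0.832/-0.830; half-tol=0.130, Σhalf²=0.231721
  -E: nom -16.100 → Σnom=25.500; wc +0.090/-0.150 → slack +0.922/-0.980; half-tol=0.120, Σhalf²=0.246121
Nominal = 25.500. Worst-case = [25.500 - 0.980, 25.500 + 0.922] = [24.520, 26.422]. RSS = √0.246121 = 0.496.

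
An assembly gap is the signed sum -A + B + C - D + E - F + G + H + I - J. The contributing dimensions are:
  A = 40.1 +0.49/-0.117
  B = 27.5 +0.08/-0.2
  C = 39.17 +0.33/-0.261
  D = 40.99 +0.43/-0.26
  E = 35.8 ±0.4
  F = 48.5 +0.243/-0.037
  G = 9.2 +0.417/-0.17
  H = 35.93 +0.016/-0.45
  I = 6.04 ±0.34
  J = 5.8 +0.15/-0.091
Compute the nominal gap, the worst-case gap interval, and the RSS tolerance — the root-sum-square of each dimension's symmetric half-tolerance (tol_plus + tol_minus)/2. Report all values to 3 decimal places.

Stack each dimension's contribution:
  -A: nom -40.100 → Σnom=-40.100; wc +0.117/-0.490 → slack +0.117/-0.490; half-tol=0.303, Σhalf²=0.092112
  +B: nom +27.500 → Σnom=-12.600; wc +0.080/-0.200 → slack +0.197/-0.690; half-tol=0.140, Σhalf²=0.111712
  +C: nom +39.170 → Σnom=26.570; wc +0.330/-0.261 → slack +0.527/-0.951; half-tol=0.295, Σhalf²=0.199033
  -D: nom -40.990 → Σnom=-14.420; wc +0.260/-0.430 → slack +0.787/-1.381; half-tol=0.345, Σhalf²=0.318057
  +E: nom +35.800 → Σnom=21.380; wc +0.400/-0.400 → slack +1.187/-1.781; half-tol=0.400, Σhalf²=0.478058
  -F: nom -48.500 → Σnom=-27.120; wc +0.037/-0.243 → slack +1.224/-2.024; half-tol=0.140, Σhalf²=0.497658
  +G: nom +9.200 → Σnom=-17.920; wc +0.417/-0.170 → slack +1.641/-2.194; half-tol=0.293, Σhalf²=0.583800
  +H: nom +35.930 → Σnom=18.010; wc +0.016/-0.450 → slack +1.657/-2.644; half-tol=0.233, Σhalf²=0.638089
  +I: nom +6.040 → Σnom=24.050; wc +0.340/-0.340 → slack +1.997/-2.984; half-tol=0.340, Σhalf²=0.753689
  -J: nom -5.800 → Σnom=18.250; wc +0.091/-0.150 → slack +2.088/-3.134; half-tol=0.120, Σhalf²=0.768209
Nominal = 18.250. Worst-case = [18.250 - 3.134, 18.250 + 2.088] = [15.116, 20.338]. RSS = √0.768209 = 0.876.

nominal=18.250 wc=[15.116,20.338] rss=0.876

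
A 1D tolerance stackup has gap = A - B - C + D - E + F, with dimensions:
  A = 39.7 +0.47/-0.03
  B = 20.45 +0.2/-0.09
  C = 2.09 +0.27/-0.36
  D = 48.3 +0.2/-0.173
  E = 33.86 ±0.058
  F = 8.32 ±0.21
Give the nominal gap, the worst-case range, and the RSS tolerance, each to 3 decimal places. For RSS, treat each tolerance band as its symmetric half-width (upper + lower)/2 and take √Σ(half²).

nominal=39.920 wc=[38.979,41.308] rss=0.515

Stack each dimension's contribution:
  +A: nom +39.700 → Σnom=39.700; wc +0.470/-0.030 → slack +0.470/-0.030; half-tol=0.250, Σhalf²=0.062500
  -B: nom -20.450 → Σnom=19.250; wc +0.090/-0.200 → slack +0.560/-0.230; half-tol=0.145, Σhalf²=0.083525
  -C: nom -2.090 → Σnom=17.160; wc +0.360/-0.270 → slack +0.920/-0.500; half-tol=0.315, Σhalf²=0.182750
  +D: nom +48.300 → Σnom=65.460; wc +0.200/-0.173 → slack +1.120/-0.673; half-tol=0.186, Σhalf²=0.217532
  -E: nom -33.860 → Σnom=31.600; wc +0.058/-0.058 → slack +1.178/-0.731; half-tol=0.058, Σhalf²=0.220896
  +F: nom +8.320 → Σnom=39.920; wc +0.210/-0.210 → slack +1.388/-0.941; half-tol=0.210, Σhalf²=0.264996
Nominal = 39.920. Worst-case = [39.920 - 0.941, 39.920 + 1.388] = [38.979, 41.308]. RSS = √0.264996 = 0.515.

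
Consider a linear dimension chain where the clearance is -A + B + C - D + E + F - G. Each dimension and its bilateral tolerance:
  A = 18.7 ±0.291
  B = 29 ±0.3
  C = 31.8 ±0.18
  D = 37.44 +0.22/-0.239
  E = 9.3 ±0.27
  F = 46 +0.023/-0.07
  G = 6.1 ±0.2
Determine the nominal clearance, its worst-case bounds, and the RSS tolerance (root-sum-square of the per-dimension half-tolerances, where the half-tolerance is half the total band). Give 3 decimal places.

nominal=53.860 wc=[52.329,55.363] rss=0.612

Stack each dimension's contribution:
  -A: nom -18.700 → Σnom=-18.700; wc +0.291/-0.291 → slack +0.291/-0.291; half-tol=0.291, Σhalf²=0.084681
  +B: nom +29.000 → Σnom=10.300; wc +0.300/-0.300 → slack +0.591/-0.591; half-tol=0.300, Σhalf²=0.174681
  +C: nom +31.800 → Σnom=42.100; wc +0.180/-0.180 → slack +0.771/-0.771; half-tol=0.180, Σhalf²=0.207081
  -D: nom -37.440 → Σnom=4.660; wc +0.239/-0.220 → slack +1.010/-0.991; half-tol=0.229, Σhalf²=0.259751
  +E: nom +9.300 → Σnom=13.960; wc +0.270/-0.270 → slack +1.280/-1.261; half-tol=0.270, Σhalf²=0.332651
  +F: nom +46.000 → Σnom=59.960; wc +0.023/-0.070 → slack +1.303/-1.331; half-tol=0.046, Σhalf²=0.334813
  -G: nom -6.100 → Σnom=53.860; wc +0.200/-0.200 → slack +1.503/-1.531; half-tol=0.200, Σhalf²=0.374813
Nominal = 53.860. Worst-case = [53.860 - 1.531, 53.860 + 1.503] = [52.329, 55.363]. RSS = √0.374813 = 0.612.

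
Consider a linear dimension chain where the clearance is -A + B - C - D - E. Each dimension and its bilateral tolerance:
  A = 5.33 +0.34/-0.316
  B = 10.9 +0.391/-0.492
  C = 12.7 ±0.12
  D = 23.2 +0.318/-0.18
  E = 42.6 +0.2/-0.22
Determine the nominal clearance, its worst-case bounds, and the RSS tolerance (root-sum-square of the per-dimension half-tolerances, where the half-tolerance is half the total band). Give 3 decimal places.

Stack each dimension's contribution:
  -A: nom -5.330 → Σnom=-5.330; wc +0.316/-0.340 → slack +0.316/-0.340; half-tol=0.328, Σhalf²=0.107584
  +B: nom +10.900 → Σnom=5.570; wc +0.391/-0.492 → slack +0.707/-0.832; half-tol=0.442, Σhalf²=0.302506
  -C: nom -12.700 → Σnom=-7.130; wc +0.120/-0.120 → slack +0.827/-0.952; half-tol=0.120, Σhalf²=0.316906
  -D: nom -23.200 → Σnom=-30.330; wc +0.180/-0.318 → slack +1.007/-1.270; half-tol=0.249, Σhalf²=0.378907
  -E: nom -42.600 → Σnom=-72.930; wc +0.220/-0.200 → slack +1.227/-1.470; half-tol=0.210, Σhalf²=0.423007
Nominal = -72.930. Worst-case = [-72.930 - 1.470, -72.930 + 1.227] = [-74.400, -71.703]. RSS = √0.423007 = 0.650.

nominal=-72.930 wc=[-74.400,-71.703] rss=0.650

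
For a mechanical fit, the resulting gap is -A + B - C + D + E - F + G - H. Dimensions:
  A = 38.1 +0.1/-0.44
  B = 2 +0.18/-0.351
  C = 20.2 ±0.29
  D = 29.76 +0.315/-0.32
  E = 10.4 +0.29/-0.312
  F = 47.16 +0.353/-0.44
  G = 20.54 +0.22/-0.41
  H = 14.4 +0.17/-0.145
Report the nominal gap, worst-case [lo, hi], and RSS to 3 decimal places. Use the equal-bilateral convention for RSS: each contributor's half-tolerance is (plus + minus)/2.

Stack each dimension's contribution:
  -A: nom -38.100 → Σnom=-38.100; wc +0.440/-0.100 → slack +0.440/-0.100; half-tol=0.270, Σhalf²=0.072900
  +B: nom +2.000 → Σnom=-36.100; wc +0.180/-0.351 → slack +0.620/-0.451; half-tol=0.265, Σhalf²=0.143390
  -C: nom -20.200 → Σnom=-56.300; wc +0.290/-0.290 → slack +0.910/-0.741; half-tol=0.290, Σhalf²=0.227490
  +D: nom +29.760 → Σnom=-26.540; wc +0.315/-0.320 → slack +1.225/-1.061; half-tol=0.318, Σhalf²=0.328296
  +E: nom +10.400 → Σnom=-16.140; wc +0.290/-0.312 → slack +1.515/-1.373; half-tol=0.301, Σhalf²=0.418897
  -F: nom -47.160 → Σnom=-63.300; wc +0.440/-0.353 → slack +1.955/-1.726; half-tol=0.396, Σhalf²=0.576110
  +G: nom +20.540 → Σnom=-42.760; wc +0.220/-0.410 → slack +2.175/-2.136; half-tol=0.315, Σhalf²=0.675335
  -H: nom -14.400 → Σnom=-57.160; wc +0.145/-0.170 → slack +2.320/-2.306; half-tol=0.158, Σhalf²=0.700141
Nominal = -57.160. Worst-case = [-57.160 - 2.306, -57.160 + 2.320] = [-59.466, -54.840]. RSS = √0.700141 = 0.837.

nominal=-57.160 wc=[-59.466,-54.840] rss=0.837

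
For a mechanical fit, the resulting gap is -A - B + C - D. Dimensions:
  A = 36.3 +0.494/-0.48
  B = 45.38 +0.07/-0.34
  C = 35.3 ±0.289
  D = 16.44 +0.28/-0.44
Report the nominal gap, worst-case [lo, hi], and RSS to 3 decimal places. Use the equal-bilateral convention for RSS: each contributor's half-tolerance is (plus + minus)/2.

Stack each dimension's contribution:
  -A: nom -36.300 → Σnom=-36.300; wc +0.480/-0.494 → slack +0.480/-0.494; half-tol=0.487, Σhalf²=0.237169
  -B: nom -45.380 → Σnom=-81.680; wc +0.340/-0.070 → slack +0.820/-0.564; half-tol=0.205, Σhalf²=0.279194
  +C: nom +35.300 → Σnom=-46.380; wc +0.289/-0.289 → slack +1.109/-0.853; half-tol=0.289, Σhalf²=0.362715
  -D: nom -16.440 → Σnom=-62.820; wc +0.440/-0.280 → slack +1.549/-1.133; half-tol=0.360, Σhalf²=0.492315
Nominal = -62.820. Worst-case = [-62.820 - 1.133, -62.820 + 1.549] = [-63.953, -61.271]. RSS = √0.492315 = 0.702.

nominal=-62.820 wc=[-63.953,-61.271] rss=0.702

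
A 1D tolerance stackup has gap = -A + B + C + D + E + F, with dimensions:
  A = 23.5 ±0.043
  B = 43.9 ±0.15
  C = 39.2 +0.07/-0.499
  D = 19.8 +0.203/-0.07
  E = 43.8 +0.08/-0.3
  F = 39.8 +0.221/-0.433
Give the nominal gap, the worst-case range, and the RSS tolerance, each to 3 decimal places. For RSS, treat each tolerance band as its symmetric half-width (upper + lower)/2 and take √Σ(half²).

nominal=163.000 wc=[161.505,163.767] rss=0.517

Stack each dimension's contribution:
  -A: nom -23.500 → Σnom=-23.500; wc +0.043/-0.043 → slack +0.043/-0.043; half-tol=0.043, Σhalf²=0.001849
  +B: nom +43.900 → Σnom=20.400; wc +0.150/-0.150 → slack +0.193/-0.193; half-tol=0.150, Σhalf²=0.024349
  +C: nom +39.200 → Σnom=59.600; wc +0.070/-0.499 → slack +0.263/-0.692; half-tol=0.284, Σhalf²=0.105289
  +D: nom +19.800 → Σnom=79.400; wc +0.203/-0.070 → slack +0.466/-0.762; half-tol=0.137, Σhalf²=0.123921
  +E: nom +43.800 → Σnom=123.200; wc +0.080/-0.300 → slack +0.546/-1.062; half-tol=0.190, Σhalf²=0.160021
  +F: nom +39.800 → Σnom=163.000; wc +0.221/-0.433 → slack +0.767/-1.495; half-tol=0.327, Σhalf²=0.266950
Nominal = 163.000. Worst-case = [163.000 - 1.495, 163.000 + 0.767] = [161.505, 163.767]. RSS = √0.266950 = 0.517.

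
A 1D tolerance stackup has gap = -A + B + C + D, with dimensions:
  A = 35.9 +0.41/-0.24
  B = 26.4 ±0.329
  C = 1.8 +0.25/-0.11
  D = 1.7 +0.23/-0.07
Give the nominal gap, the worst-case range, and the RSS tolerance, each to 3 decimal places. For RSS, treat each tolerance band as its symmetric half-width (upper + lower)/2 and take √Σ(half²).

nominal=-6.000 wc=[-6.919,-4.951] rss=0.518

Stack each dimension's contribution:
  -A: nom -35.900 → Σnom=-35.900; wc +0.240/-0.410 → slack +0.240/-0.410; half-tol=0.325, Σhalf²=0.105625
  +B: nom +26.400 → Σnom=-9.500; wc +0.329/-0.329 → slack +0.569/-0.739; half-tol=0.329, Σhalf²=0.213866
  +C: nom +1.800 → Σnom=-7.700; wc +0.250/-0.110 → slack +0.819/-0.849; half-tol=0.180, Σhalf²=0.246266
  +D: nom +1.700 → Σnom=-6.000; wc +0.230/-0.070 → slack +1.049/-0.919; half-tol=0.150, Σhalf²=0.268766
Nominal = -6.000. Worst-case = [-6.000 - 0.919, -6.000 + 1.049] = [-6.919, -4.951]. RSS = √0.268766 = 0.518.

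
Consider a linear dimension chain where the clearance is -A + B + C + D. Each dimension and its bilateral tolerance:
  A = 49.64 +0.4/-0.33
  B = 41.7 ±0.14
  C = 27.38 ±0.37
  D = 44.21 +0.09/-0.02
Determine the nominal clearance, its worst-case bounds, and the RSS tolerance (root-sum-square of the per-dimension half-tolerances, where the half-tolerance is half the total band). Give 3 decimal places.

nominal=63.650 wc=[62.720,64.580] rss=0.541

Stack each dimension's contribution:
  -A: nom -49.640 → Σnom=-49.640; wc +0.330/-0.400 → slack +0.330/-0.400; half-tol=0.365, Σhalf²=0.133225
  +B: nom +41.700 → Σnom=-7.940; wc +0.140/-0.140 → slack +0.470/-0.540; half-tol=0.140, Σhalf²=0.152825
  +C: nom +27.380 → Σnom=19.440; wc +0.370/-0.370 → slack +0.840/-0.910; half-tol=0.370, Σhalf²=0.289725
  +D: nom +44.210 → Σnom=63.650; wc +0.090/-0.020 → slack +0.930/-0.930; half-tol=0.055, Σhalf²=0.292750
Nominal = 63.650. Worst-case = [63.650 - 0.930, 63.650 + 0.930] = [62.720, 64.580]. RSS = √0.292750 = 0.541.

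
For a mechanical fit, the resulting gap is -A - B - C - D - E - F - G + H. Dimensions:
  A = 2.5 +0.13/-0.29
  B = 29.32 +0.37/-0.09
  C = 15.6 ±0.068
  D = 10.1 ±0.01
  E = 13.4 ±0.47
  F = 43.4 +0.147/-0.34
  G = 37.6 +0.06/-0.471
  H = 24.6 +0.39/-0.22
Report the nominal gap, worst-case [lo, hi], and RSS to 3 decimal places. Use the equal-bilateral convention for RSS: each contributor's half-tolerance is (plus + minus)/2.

Stack each dimension's contribution:
  -A: nom -2.500 → Σnom=-2.500; wc +0.290/-0.130 → slack +0.290/-0.130; half-tol=0.210, Σhalf²=0.044100
  -B: nom -29.320 → Σnom=-31.820; wc +0.090/-0.370 → slack +0.380/-0.500; half-tol=0.230, Σhalf²=0.097000
  -C: nom -15.600 → Σnom=-47.420; wc +0.068/-0.068 → slack +0.448/-0.568; half-tol=0.068, Σhalf²=0.101624
  -D: nom -10.100 → Σnom=-57.520; wc +0.010/-0.010 → slack +0.458/-0.578; half-tol=0.010, Σhalf²=0.101724
  -E: nom -13.400 → Σnom=-70.920; wc +0.470/-0.470 → slack +0.928/-1.048; half-tol=0.470, Σhalf²=0.322624
  -F: nom -43.400 → Σnom=-114.320; wc +0.340/-0.147 → slack +1.268/-1.195; half-tol=0.243, Σhalf²=0.381916
  -G: nom -37.600 → Σnom=-151.920; wc +0.471/-0.060 → slack +1.739/-1.255; half-tol=0.265, Σhalf²=0.452406
  +H: nom +24.600 → Σnom=-127.320; wc +0.390/-0.220 → slack +2.129/-1.475; half-tol=0.305, Σhalf²=0.545431
Nominal = -127.320. Worst-case = [-127.320 - 1.475, -127.320 + 2.129] = [-128.795, -125.191]. RSS = √0.545431 = 0.739.

nominal=-127.320 wc=[-128.795,-125.191] rss=0.739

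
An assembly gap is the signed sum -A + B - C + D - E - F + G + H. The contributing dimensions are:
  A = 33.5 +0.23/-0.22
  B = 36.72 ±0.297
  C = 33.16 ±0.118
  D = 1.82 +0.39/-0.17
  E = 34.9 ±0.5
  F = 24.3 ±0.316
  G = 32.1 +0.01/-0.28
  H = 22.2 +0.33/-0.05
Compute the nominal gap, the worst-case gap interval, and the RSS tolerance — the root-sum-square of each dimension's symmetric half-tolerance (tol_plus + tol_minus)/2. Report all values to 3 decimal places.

nominal=-33.020 wc=[-34.981,-30.839] rss=0.799

Stack each dimension's contribution:
  -A: nom -33.500 → Σnom=-33.500; wc +0.220/-0.230 → slack +0.220/-0.230; half-tol=0.225, Σhalf²=0.050625
  +B: nom +36.720 → Σnom=3.220; wc +0.297/-0.297 → slack +0.517/-0.527; half-tol=0.297, Σhalf²=0.138834
  -C: nom -33.160 → Σnom=-29.940; wc +0.118/-0.118 → slack +0.635/-0.645; half-tol=0.118, Σhalf²=0.152758
  +D: nom +1.820 → Σnom=-28.120; wc +0.390/-0.170 → slack +1.025/-0.815; half-tol=0.280, Σhalf²=0.231158
  -E: nom -34.900 → Σnom=-63.020; wc +0.500/-0.500 → slack +1.525/-1.315; half-tol=0.500, Σhalf²=0.481158
  -F: nom -24.300 → Σnom=-87.320; wc +0.316/-0.316 → slack +1.841/-1.631; half-tol=0.316, Σhalf²=0.581014
  +G: nom +32.100 → Σnom=-55.220; wc +0.010/-0.280 → slack +1.851/-1.911; half-tol=0.145, Σhalf²=0.602039
  +H: nom +22.200 → Σnom=-33.020; wc +0.330/-0.050 → slack +2.181/-1.961; half-tol=0.190, Σhalf²=0.638139
Nominal = -33.020. Worst-case = [-33.020 - 1.961, -33.020 + 2.181] = [-34.981, -30.839]. RSS = √0.638139 = 0.799.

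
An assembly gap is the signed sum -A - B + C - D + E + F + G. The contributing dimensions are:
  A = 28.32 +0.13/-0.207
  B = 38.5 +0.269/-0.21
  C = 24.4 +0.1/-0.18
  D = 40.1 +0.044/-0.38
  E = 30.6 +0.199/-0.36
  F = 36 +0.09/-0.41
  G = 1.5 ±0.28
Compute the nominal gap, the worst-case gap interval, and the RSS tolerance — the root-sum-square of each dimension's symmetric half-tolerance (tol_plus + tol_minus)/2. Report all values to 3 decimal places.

nominal=-14.420 wc=[-16.093,-12.954] rss=0.608

Stack each dimension's contribution:
  -A: nom -28.320 → Σnom=-28.320; wc +0.207/-0.130 → slack +0.207/-0.130; half-tol=0.168, Σhalf²=0.028392
  -B: nom -38.500 → Σnom=-66.820; wc +0.210/-0.269 → slack +0.417/-0.399; half-tol=0.239, Σhalf²=0.085752
  +C: nom +24.400 → Σnom=-42.420; wc +0.100/-0.180 → slack +0.517/-0.579; half-tol=0.140, Σhalf²=0.105352
  -D: nom -40.100 → Σnom=-82.520; wc +0.380/-0.044 → slack +0.897/-0.623; half-tol=0.212, Σhalf²=0.150296
  +E: nom +30.600 → Σnom=-51.920; wc +0.199/-0.360 → slack +1.096/-0.983; half-tol=0.279, Σhalf²=0.228417
  +F: nom +36.000 → Σnom=-15.920; wc +0.090/-0.410 → slack +1.186/-1.393; half-tol=0.250, Σhalf²=0.290917
  +G: nom +1.500 → Σnom=-14.420; wc +0.280/-0.280 → slack +1.466/-1.673; half-tol=0.280, Σhalf²=0.369317
Nominal = -14.420. Worst-case = [-14.420 - 1.673, -14.420 + 1.466] = [-16.093, -12.954]. RSS = √0.369317 = 0.608.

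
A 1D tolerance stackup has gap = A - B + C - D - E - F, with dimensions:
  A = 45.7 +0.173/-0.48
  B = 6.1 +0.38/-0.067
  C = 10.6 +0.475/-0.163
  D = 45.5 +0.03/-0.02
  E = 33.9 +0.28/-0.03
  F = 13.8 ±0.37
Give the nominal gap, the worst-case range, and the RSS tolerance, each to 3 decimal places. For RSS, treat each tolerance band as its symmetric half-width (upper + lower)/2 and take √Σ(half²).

Stack each dimension's contribution:
  +A: nom +45.700 → Σnom=45.700; wc +0.173/-0.480 → slack +0.173/-0.480; half-tol=0.327, Σhalf²=0.106602
  -B: nom -6.100 → Σnom=39.600; wc +0.067/-0.380 → slack +0.240/-0.860; half-tol=0.224, Σhalf²=0.156555
  +C: nom +10.600 → Σnom=50.200; wc +0.475/-0.163 → slack +0.715/-1.023; half-tol=0.319, Σhalf²=0.258316
  -D: nom -45.500 → Σnom=4.700; wc +0.020/-0.030 → slack +0.735/-1.053; half-tol=0.025, Σhalf²=0.258941
  -E: nom -33.900 → Σnom=-29.200; wc +0.030/-0.280 → slack +0.765/-1.333; half-tol=0.155, Σhalf²=0.282966
  -F: nom -13.800 → Σnom=-43.000; wc +0.370/-0.370 → slack +1.135/-1.703; half-tol=0.370, Σhalf²=0.419866
Nominal = -43.000. Worst-case = [-43.000 - 1.703, -43.000 + 1.135] = [-44.703, -41.865]. RSS = √0.419866 = 0.648.

nominal=-43.000 wc=[-44.703,-41.865] rss=0.648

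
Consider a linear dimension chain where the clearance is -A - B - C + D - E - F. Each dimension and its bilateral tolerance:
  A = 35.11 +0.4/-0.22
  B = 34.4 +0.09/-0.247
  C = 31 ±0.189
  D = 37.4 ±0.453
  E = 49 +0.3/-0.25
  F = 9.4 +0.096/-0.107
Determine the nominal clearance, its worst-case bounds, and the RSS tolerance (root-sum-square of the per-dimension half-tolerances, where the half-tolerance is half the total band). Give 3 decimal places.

nominal=-121.510 wc=[-123.038,-120.044] rss=0.672

Stack each dimension's contribution:
  -A: nom -35.110 → Σnom=-35.110; wc +0.220/-0.400 → slack +0.220/-0.400; half-tol=0.310, Σhalf²=0.096100
  -B: nom -34.400 → Σnom=-69.510; wc +0.247/-0.090 → slack +0.467/-0.490; half-tol=0.168, Σhalf²=0.124492
  -C: nom -31.000 → Σnom=-100.510; wc +0.189/-0.189 → slack +0.656/-0.679; half-tol=0.189, Σhalf²=0.160213
  +D: nom +37.400 → Σnom=-63.110; wc +0.453/-0.453 → slack +1.109/-1.132; half-tol=0.453, Σhalf²=0.365422
  -E: nom -49.000 → Σnom=-112.110; wc +0.250/-0.300 → slack +1.359/-1.432; half-tol=0.275, Σhalf²=0.441047
  -F: nom -9.400 → Σnom=-121.510; wc +0.107/-0.096 → slack +1.466/-1.528; half-tol=0.102, Σhalf²=0.451350
Nominal = -121.510. Worst-case = [-121.510 - 1.528, -121.510 + 1.466] = [-123.038, -120.044]. RSS = √0.451350 = 0.672.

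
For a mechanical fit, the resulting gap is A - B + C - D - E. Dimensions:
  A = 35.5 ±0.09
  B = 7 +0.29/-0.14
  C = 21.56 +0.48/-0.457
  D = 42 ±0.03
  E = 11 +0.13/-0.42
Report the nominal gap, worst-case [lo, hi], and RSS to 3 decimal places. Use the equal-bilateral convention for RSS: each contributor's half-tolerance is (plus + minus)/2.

Stack each dimension's contribution:
  +A: nom +35.500 → Σnom=35.500; wc +0.090/-0.090 → slack +0.090/-0.090; half-tol=0.090, Σhalf²=0.008100
  -B: nom -7.000 → Σnom=28.500; wc +0.140/-0.290 → slack +0.230/-0.380; half-tol=0.215, Σhalf²=0.054325
  +C: nom +21.560 → Σnom=50.060; wc +0.480/-0.457 → slack +0.710/-0.837; half-tol=0.469, Σhalf²=0.273817
  -D: nom -42.000 → Σnom=8.060; wc +0.030/-0.030 → slack +0.740/-0.867; half-tol=0.030, Σhalf²=0.274717
  -E: nom -11.000 → Σnom=-2.940; wc +0.420/-0.130 → slack +1.160/-0.997; half-tol=0.275, Σhalf²=0.350342
Nominal = -2.940. Worst-case = [-2.940 - 0.997, -2.940 + 1.160] = [-3.937, -1.780]. RSS = √0.350342 = 0.592.

nominal=-2.940 wc=[-3.937,-1.780] rss=0.592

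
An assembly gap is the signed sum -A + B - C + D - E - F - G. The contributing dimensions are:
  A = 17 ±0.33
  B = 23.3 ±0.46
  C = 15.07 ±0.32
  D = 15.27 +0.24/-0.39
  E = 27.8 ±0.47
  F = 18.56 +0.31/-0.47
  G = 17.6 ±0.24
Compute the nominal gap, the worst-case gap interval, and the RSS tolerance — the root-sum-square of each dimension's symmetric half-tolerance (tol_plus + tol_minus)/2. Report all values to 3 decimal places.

nominal=-57.460 wc=[-59.980,-54.930] rss=0.976

Stack each dimension's contribution:
  -A: nom -17.000 → Σnom=-17.000; wc +0.330/-0.330 → slack +0.330/-0.330; half-tol=0.330, Σhalf²=0.108900
  +B: nom +23.300 → Σnom=6.300; wc +0.460/-0.460 → slack +0.790/-0.790; half-tol=0.460, Σhalf²=0.320500
  -C: nom -15.070 → Σnom=-8.770; wc +0.320/-0.320 → slack +1.110/-1.110; half-tol=0.320, Σhalf²=0.422900
  +D: nom +15.270 → Σnom=6.500; wc +0.240/-0.390 → slack +1.350/-1.500; half-tol=0.315, Σhalf²=0.522125
  -E: nom -27.800 → Σnom=-21.300; wc +0.470/-0.470 → slack +1.820/-1.970; half-tol=0.470, Σhalf²=0.743025
  -F: nom -18.560 → Σnom=-39.860; wc +0.470/-0.310 → slack +2.290/-2.280; half-tol=0.390, Σhalf²=0.895125
  -G: nom -17.600 → Σnom=-57.460; wc +0.240/-0.240 → slack +2.530/-2.520; half-tol=0.240, Σhalf²=0.952725
Nominal = -57.460. Worst-case = [-57.460 - 2.520, -57.460 + 2.530] = [-59.980, -54.930]. RSS = √0.952725 = 0.976.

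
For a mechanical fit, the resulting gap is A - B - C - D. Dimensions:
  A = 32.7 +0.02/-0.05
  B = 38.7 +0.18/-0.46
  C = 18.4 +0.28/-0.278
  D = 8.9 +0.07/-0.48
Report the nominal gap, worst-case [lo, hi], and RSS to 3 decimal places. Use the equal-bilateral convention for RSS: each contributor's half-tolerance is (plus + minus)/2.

nominal=-33.300 wc=[-33.880,-32.062] rss=0.507

Stack each dimension's contribution:
  +A: nom +32.700 → Σnom=32.700; wc +0.020/-0.050 → slack +0.020/-0.050; half-tol=0.035, Σhalf²=0.001225
  -B: nom -38.700 → Σnom=-6.000; wc +0.460/-0.180 → slack +0.480/-0.230; half-tol=0.320, Σhalf²=0.103625
  -C: nom -18.400 → Σnom=-24.400; wc +0.278/-0.280 → slack +0.758/-0.510; half-tol=0.279, Σhalf²=0.181466
  -D: nom -8.900 → Σnom=-33.300; wc +0.480/-0.070 → slack +1.238/-0.580; half-tol=0.275, Σhalf²=0.257091
Nominal = -33.300. Worst-case = [-33.300 - 0.580, -33.300 + 1.238] = [-33.880, -32.062]. RSS = √0.257091 = 0.507.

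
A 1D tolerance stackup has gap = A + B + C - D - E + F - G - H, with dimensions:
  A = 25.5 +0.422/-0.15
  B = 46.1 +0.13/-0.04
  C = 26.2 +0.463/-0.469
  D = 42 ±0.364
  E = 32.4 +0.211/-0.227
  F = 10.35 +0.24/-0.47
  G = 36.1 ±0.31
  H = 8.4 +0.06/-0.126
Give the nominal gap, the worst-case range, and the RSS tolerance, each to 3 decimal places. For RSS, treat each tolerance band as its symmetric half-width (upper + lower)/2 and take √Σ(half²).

nominal=-10.750 wc=[-12.824,-8.468] rss=0.847

Stack each dimension's contribution:
  +A: nom +25.500 → Σnom=25.500; wc +0.422/-0.150 → slack +0.422/-0.150; half-tol=0.286, Σhalf²=0.081796
  +B: nom +46.100 → Σnom=71.600; wc +0.130/-0.040 → slack +0.552/-0.190; half-tol=0.085, Σhalf²=0.089021
  +C: nom +26.200 → Σnom=97.800; wc +0.463/-0.469 → slack +1.015/-0.659; half-tol=0.466, Σhalf²=0.306177
  -D: nom -42.000 → Σnom=55.800; wc +0.364/-0.364 → slack +1.379/-1.023; half-tol=0.364, Σhalf²=0.438673
  -E: nom -32.400 → Σnom=23.400; wc +0.227/-0.211 → slack +1.606/-1.234; half-tol=0.219, Σhalf²=0.486634
  +F: nom +10.350 → Σnom=33.750; wc +0.240/-0.470 → slack +1.846/-1.704; half-tol=0.355, Σhalf²=0.612659
  -G: nom -36.100 → Σnom=-2.350; wc +0.310/-0.310 → slack +2.156/-2.014; half-tol=0.310, Σhalf²=0.708759
  -H: nom -8.400 → Σnom=-10.750; wc +0.126/-0.060 → slack +2.282/-2.074; half-tol=0.093, Σhalf²=0.717408
Nominal = -10.750. Worst-case = [-10.750 - 2.074, -10.750 + 2.282] = [-12.824, -8.468]. RSS = √0.717408 = 0.847.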